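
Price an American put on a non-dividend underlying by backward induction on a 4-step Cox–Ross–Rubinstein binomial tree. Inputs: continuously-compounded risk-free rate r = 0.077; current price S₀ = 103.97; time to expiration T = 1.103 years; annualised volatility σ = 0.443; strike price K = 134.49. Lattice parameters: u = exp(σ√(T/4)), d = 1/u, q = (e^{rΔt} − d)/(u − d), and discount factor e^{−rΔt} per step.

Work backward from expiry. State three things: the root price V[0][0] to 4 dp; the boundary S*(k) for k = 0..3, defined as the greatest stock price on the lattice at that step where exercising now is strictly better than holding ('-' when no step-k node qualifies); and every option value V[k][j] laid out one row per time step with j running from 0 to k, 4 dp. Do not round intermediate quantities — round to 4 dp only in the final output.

Δt=0.27575, u=1.26191, d=0.79245, q=0.48782, disc=e^(-rΔt)=0.97899
k=4 terminal: V=max(K-S,0) → 93.4892 69.1995 30.5200 0.0000 0.0000
k=3: j=0 S=51.7394 intr=82.7506 cont=79.9251 V=82.7506[EX]; j=1 S=82.3909 intr=52.0991 cont=49.2736 V=52.0991[EX]; j=2 S=131.2010 intr=3.2890 cont=15.3035 V=15.3035[hold]; j=3 S=208.9271 intr=0.0000 cont=0.0000 V=0.0000[hold]  S*(3)=82.3909
k=2: j=0 S=65.2905 intr=69.1995 cont=66.3740 V=69.1995[EX]; j=1 S=103.9700 intr=30.5200 cont=33.4322 V=33.4322[hold]; j=2 S=165.5640 intr=0.0000 cont=7.6735 V=7.6735[hold]  S*(2)=65.2905
k=1: j=0 S=82.3909 intr=52.0991 cont=50.6644 V=52.0991[EX]; j=1 S=131.2010 intr=3.2890 cont=20.4283 V=20.4283[hold]  S*(1)=82.3909
k=0: j=0 S=103.9700 intr=30.5200 cont=35.8797 V=35.8797[hold]  S*(0)=-

price = 35.8797
boundary = - 82.3909 65.2905 82.3909
tree:
35.8797
52.0991 20.4283
69.1995 33.4322 7.6735
82.7506 52.0991 15.3035 0.0000
93.4892 69.1995 30.5200 0.0000 0.0000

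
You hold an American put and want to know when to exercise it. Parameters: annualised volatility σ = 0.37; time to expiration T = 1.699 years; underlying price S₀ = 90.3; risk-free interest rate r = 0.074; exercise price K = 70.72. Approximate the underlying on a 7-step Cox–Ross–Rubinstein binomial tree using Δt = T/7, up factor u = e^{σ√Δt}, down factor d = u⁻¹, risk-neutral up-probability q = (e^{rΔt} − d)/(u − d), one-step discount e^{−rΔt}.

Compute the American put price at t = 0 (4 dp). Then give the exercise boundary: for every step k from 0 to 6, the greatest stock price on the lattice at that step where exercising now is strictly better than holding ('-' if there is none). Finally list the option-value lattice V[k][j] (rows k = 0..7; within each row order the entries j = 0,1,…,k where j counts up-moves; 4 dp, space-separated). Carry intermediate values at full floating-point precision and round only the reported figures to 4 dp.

price = 4.8303
boundary = - - - - 43.5539 52.2628 43.5539
tree:
4.8303
7.8393 2.0427
12.3537 3.6783 0.5065
18.7594 6.4936 1.0397 0.0000
27.1661 11.1605 2.1342 0.0000 0.0000
34.4237 18.4572 4.3807 0.0000 0.0000 0.0000
40.4720 27.1661 8.9920 0.0000 0.0000 0.0000 0.0000
45.5124 34.4237 18.4572 0.0000 0.0000 0.0000 0.0000 0.0000

Δt=0.24271  u=1.19996  d=0.83336  q=0.50399  discount=0.98220
step 7 (expiry): payoffs max(K−S,0) = 45.5124 34.4237 18.4572 0.0000 0.0000 0.0000 0.0000 0.0000
step 6: (k=6,j=0): S=30.2480, (K−S)⁺=40.4720, hold=39.2131 ⇒ V=40.4720 exercise | (k=6,j=1): S=43.5539, (K−S)⁺=27.1661, hold=25.9072 ⇒ V=27.1661 exercise | (k=6,j=2): S=62.7130, (K−S)⁺=8.0070, hold=8.9920 ⇒ V=8.9920 continue | (k=6,j=3): S=90.3000, (K−S)⁺=0.0000, hold=0.0000 ⇒ V=0.0000 continue | (k=6,j=4): S=130.0223, (K−S)⁺=0.0000, hold=0.0000 ⇒ V=0.0000 continue | (k=6,j=5): S=187.2182, (K−S)⁺=0.0000, hold=0.0000 ⇒ V=0.0000 continue | (k=6,j=6): S=269.5742, (K−S)⁺=0.0000, hold=0.0000 ⇒ V=0.0000 continue  boundary S*=43.5539
step 5: (k=5,j=0): S=36.2963, (K−S)⁺=34.4237, hold=33.1649 ⇒ V=34.4237 exercise | (k=5,j=1): S=52.2628, (K−S)⁺=18.4572, hold=17.6860 ⇒ V=18.4572 exercise | (k=5,j=2): S=75.2528, (K−S)⁺=0.0000, hold=4.3807 ⇒ V=4.3807 continue | (k=5,j=3): S=108.3560, (K−S)⁺=0.0000, hold=0.0000 ⇒ V=0.0000 continue | (k=5,j=4): S=156.0210, (K−S)⁺=0.0000, hold=0.0000 ⇒ V=0.0000 continue | (k=5,j=5): S=224.6535, (K−S)⁺=0.0000, hold=0.0000 ⇒ V=0.0000 continue  boundary S*=52.2628
step 4: (k=4,j=0): S=43.5539, (K−S)⁺=27.1661, hold=25.9072 ⇒ V=27.1661 exercise | (k=4,j=1): S=62.7130, (K−S)⁺=8.0070, hold=11.1605 ⇒ V=11.1605 continue | (k=4,j=2): S=90.3000, (K−S)⁺=0.0000, hold=2.1342 ⇒ V=2.1342 continue | (k=4,j=3): S=130.0223, (K−S)⁺=0.0000, hold=0.0000 ⇒ V=0.0000 continue | (k=4,j=4): S=187.2182, (K−S)⁺=0.0000, hold=0.0000 ⇒ V=0.0000 continue  boundary S*=43.5539
step 3: (k=3,j=0): S=52.2628, (K−S)⁺=18.4572, hold=18.7594 ⇒ V=18.7594 continue | (k=3,j=1): S=75.2528, (K−S)⁺=0.0000, hold=6.4936 ⇒ V=6.4936 continue | (k=3,j=2): S=108.3560, (K−S)⁺=0.0000, hold=1.0397 ⇒ V=1.0397 continue | (k=3,j=3): S=156.0210, (K−S)⁺=0.0000, hold=0.0000 ⇒ V=0.0000 continue  boundary S*=-
step 2: (k=2,j=0): S=62.7130, (K−S)⁺=8.0070, hold=12.3537 ⇒ V=12.3537 continue | (k=2,j=1): S=90.3000, (K−S)⁺=0.0000, hold=3.6783 ⇒ V=3.6783 continue | (k=2,j=2): S=130.0223, (K−S)⁺=0.0000, hold=0.5065 ⇒ V=0.5065 continue  boundary S*=-
step 1: (k=1,j=0): S=75.2528, (K−S)⁺=0.0000, hold=7.8393 ⇒ V=7.8393 continue | (k=1,j=1): S=108.3560, (K−S)⁺=0.0000, hold=2.0427 ⇒ V=2.0427 continue  boundary S*=-
step 0: (k=0,j=0): S=90.3000, (K−S)⁺=0.0000, hold=4.8303 ⇒ V=4.8303 continue  boundary S*=-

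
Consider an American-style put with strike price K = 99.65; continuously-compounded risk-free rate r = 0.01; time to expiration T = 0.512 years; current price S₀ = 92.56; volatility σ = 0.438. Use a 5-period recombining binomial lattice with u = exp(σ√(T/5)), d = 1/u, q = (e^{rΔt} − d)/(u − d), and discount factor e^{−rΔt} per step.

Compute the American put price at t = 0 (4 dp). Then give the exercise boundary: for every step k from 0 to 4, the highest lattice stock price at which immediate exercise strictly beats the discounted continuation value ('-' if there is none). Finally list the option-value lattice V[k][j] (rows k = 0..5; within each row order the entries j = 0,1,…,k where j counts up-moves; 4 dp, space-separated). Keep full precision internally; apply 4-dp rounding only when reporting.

price = 15.8292
boundary = - - - 60.7871 69.9330
tree:
15.8292
22.3455 8.4760
30.2465 13.4365 2.8706
38.8629 20.5438 5.4081 0.0000
46.8127 29.7170 10.1887 0.0000 0.0000
53.7228 38.8629 19.1951 0.0000 0.0000 0.0000

params: Δt=0.10240 u=1.15046 d=0.86922 q=0.46866 e^(-rΔt)=0.99898
t_5 payoffs: 53.7228 38.8629 19.1951 0.0000 0.0000 0.0000
t_4: node(4,0) S=52.8373 payoff=46.8127 vs cont=46.7107 → 46.8127 [stop]  node(4,1) S=69.9330 payoff=29.7170 vs cont=29.6150 → 29.7170 [stop]  node(4,2) S=92.5600 payoff=7.0900 vs cont=10.1887 → 10.1887 [wait]  node(4,3) S=122.5081 payoff=0.0000 vs cont=0.0000 → 0.0000 [wait]  node(4,4) S=162.1460 payoff=0.0000 vs cont=0.0000 → 0.0000 [wait]  ⇒ S*(4)=69.9330
t_3: node(3,0) S=60.7871 payoff=38.8629 vs cont=38.7609 → 38.8629 [stop]  node(3,1) S=80.4549 payoff=19.1951 vs cont=20.5438 → 20.5438 [wait]  node(3,2) S=106.4864 payoff=0.0000 vs cont=5.4081 → 5.4081 [wait]  node(3,3) S=140.9404 payoff=0.0000 vs cont=0.0000 → 0.0000 [wait]  ⇒ S*(3)=60.7871
t_2: node(2,0) S=69.9330 payoff=29.7170 vs cont=30.2465 → 30.2465 [wait]  node(2,1) S=92.5600 payoff=7.0900 vs cont=13.4365 → 13.4365 [wait]  node(2,2) S=122.5081 payoff=0.0000 vs cont=2.8706 → 2.8706 [wait]  ⇒ S*(2)=-
t_1: node(1,0) S=80.4549 payoff=19.1951 vs cont=22.3455 → 22.3455 [wait]  node(1,1) S=106.4864 payoff=0.0000 vs cont=8.4760 → 8.4760 [wait]  ⇒ S*(1)=-
t_0: node(0,0) S=92.5600 payoff=7.0900 vs cont=15.8292 → 15.8292 [wait]  ⇒ S*(0)=-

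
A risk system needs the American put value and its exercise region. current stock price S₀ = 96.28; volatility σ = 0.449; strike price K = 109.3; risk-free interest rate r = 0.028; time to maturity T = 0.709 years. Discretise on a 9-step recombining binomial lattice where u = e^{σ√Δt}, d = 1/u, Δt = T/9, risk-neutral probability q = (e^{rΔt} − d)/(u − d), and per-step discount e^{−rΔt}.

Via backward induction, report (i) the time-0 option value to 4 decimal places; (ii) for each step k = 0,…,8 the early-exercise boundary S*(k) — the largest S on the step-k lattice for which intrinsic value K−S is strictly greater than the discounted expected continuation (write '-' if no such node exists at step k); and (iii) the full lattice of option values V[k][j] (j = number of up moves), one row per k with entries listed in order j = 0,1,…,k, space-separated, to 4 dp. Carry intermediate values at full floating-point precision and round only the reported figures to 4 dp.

Δt=0.07878, u=1.13431, d=0.88159, q=0.47727, disc=e^(-rΔt)=0.99780
k=9 terminal: V=max(K-S,0) → 78.3288 69.4508 58.0278 43.3305 24.4200 0.0889 0.0000 0.0000 0.0000 0.0000
k=8: j=0 S=35.1309 intr=74.1691 cont=73.9283 V=74.1691[EX]; j=1 S=45.2013 intr=64.0987 cont=63.8579 V=64.0987[EX]; j=2 S=58.1584 intr=51.1416 cont=50.9008 V=51.1416[EX]; j=3 S=74.8298 intr=34.4702 cont=34.2294 V=34.4702[EX]; j=4 S=96.2800 intr=13.0200 cont=12.7792 V=13.0200[EX]; j=5 S=123.8790 intr=0.0000 cont=0.0463 V=0.0463[hold]; j=6 S=159.3895 intr=0.0000 cont=0.0000 V=0.0000[hold]; j=7 S=205.0791 intr=0.0000 cont=0.0000 V=0.0000[hold]; j=8 S=263.8659 intr=0.0000 cont=0.0000 V=0.0000[hold]  S*(8)=96.2800
k=7: j=0 S=39.8492 intr=69.4508 cont=69.2100 V=69.4508[EX]; j=1 S=51.2722 intr=58.0278 cont=57.7870 V=58.0278[EX]; j=2 S=65.9695 intr=43.3305 cont=43.0896 V=43.3305[EX]; j=3 S=84.8800 intr=24.4200 cont=24.1792 V=24.4200[EX]; j=4 S=109.2111 intr=0.0889 cont=6.8130 V=6.8130[hold]; j=5 S=140.5170 intr=0.0000 cont=0.0242 V=0.0242[hold]; j=6 S=180.7967 intr=0.0000 cont=0.0000 V=0.0000[hold]; j=7 S=232.6228 intr=0.0000 cont=0.0000 V=0.0000[hold]  S*(7)=84.8800
k=6: j=0 S=45.2013 intr=64.0987 cont=63.8579 V=64.0987[EX]; j=1 S=58.1584 intr=51.1416 cont=50.9008 V=51.1416[EX]; j=2 S=74.8298 intr=34.4702 cont=34.2294 V=34.4702[EX]; j=3 S=96.2800 intr=13.0200 cont=15.9813 V=15.9813[hold]; j=4 S=123.8790 intr=0.0000 cont=3.5650 V=3.5650[hold]; j=5 S=159.3895 intr=0.0000 cont=0.0126 V=0.0126[hold]; j=6 S=205.0791 intr=0.0000 cont=0.0000 V=0.0000[hold]  S*(6)=74.8298
k=5: j=0 S=51.2722 intr=58.0278 cont=57.7870 V=58.0278[EX]; j=1 S=65.9695 intr=43.3305 cont=43.0896 V=43.3305[EX]; j=2 S=84.8800 intr=24.4200 cont=25.5895 V=25.5895[hold]; j=3 S=109.2111 intr=0.0889 cont=10.0332 V=10.0332[hold]; j=4 S=140.5170 intr=0.0000 cont=1.8654 V=1.8654[hold]; j=5 S=180.7967 intr=0.0000 cont=0.0066 V=0.0066[hold]  S*(5)=65.9695
k=4: j=0 S=58.1584 intr=51.1416 cont=50.9008 V=51.1416[EX]; j=1 S=74.8298 intr=34.4702 cont=34.7863 V=34.7863[hold]; j=2 S=96.2800 intr=13.0200 cont=18.1248 V=18.1248[hold]; j=3 S=123.8790 intr=0.0000 cont=6.1214 V=6.1214[hold]; j=4 S=159.3895 intr=0.0000 cont=0.9761 V=0.9761[hold]  S*(4)=58.1584
k=3: j=0 S=65.9695 intr=43.3305 cont=43.2402 V=43.3305[EX]; j=1 S=84.8800 intr=24.4200 cont=26.7751 V=26.7751[hold]; j=2 S=109.2111 intr=0.0889 cont=12.3686 V=12.3686[hold]; j=3 S=140.5170 intr=0.0000 cont=3.6576 V=3.6576[hold]  S*(3)=65.9695
k=2: j=0 S=74.8298 intr=34.4702 cont=35.3510 V=35.3510[hold]; j=1 S=96.2800 intr=13.0200 cont=19.8554 V=19.8554[hold]; j=2 S=123.8790 intr=0.0000 cont=8.1930 V=8.1930[hold]  S*(2)=-
k=1: j=0 S=84.8800 intr=24.4200 cont=27.8937 V=27.8937[hold]; j=1 S=109.2111 intr=0.0889 cont=14.2577 V=14.2577[hold]  S*(1)=-
k=0: j=0 S=96.2800 intr=13.0200 cont=21.3385 V=21.3385[hold]  S*(0)=-

price = 21.3385
boundary = - - - 65.9695 58.1584 65.9695 74.8298 84.8800 96.2800
tree:
21.3385
27.8937 14.2577
35.3510 19.8554 8.1930
43.3305 26.7751 12.3686 3.6576
51.1416 34.7863 18.1248 6.1214 0.9761
58.0278 43.3305 25.5895 10.0332 1.8654 0.0066
64.0987 51.1416 34.4702 15.9813 3.5650 0.0126 0.0000
69.4508 58.0278 43.3305 24.4200 6.8130 0.0242 0.0000 0.0000
74.1691 64.0987 51.1416 34.4702 13.0200 0.0463 0.0000 0.0000 0.0000
78.3288 69.4508 58.0278 43.3305 24.4200 0.0889 0.0000 0.0000 0.0000 0.0000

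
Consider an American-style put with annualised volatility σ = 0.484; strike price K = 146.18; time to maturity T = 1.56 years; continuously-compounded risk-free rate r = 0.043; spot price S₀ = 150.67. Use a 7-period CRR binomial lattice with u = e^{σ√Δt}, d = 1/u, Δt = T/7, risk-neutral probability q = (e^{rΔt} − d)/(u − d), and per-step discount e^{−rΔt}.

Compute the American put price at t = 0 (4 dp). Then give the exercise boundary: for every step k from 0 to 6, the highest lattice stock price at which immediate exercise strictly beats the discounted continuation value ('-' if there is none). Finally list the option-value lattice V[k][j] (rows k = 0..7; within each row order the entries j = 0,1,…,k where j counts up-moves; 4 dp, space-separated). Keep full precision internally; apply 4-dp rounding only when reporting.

price = 29.7245
boundary = - - - 75.9166 60.4097 75.9166 95.4040
tree:
29.7245
40.9240 17.4047
54.6044 25.9708 7.8711
70.2634 37.6499 13.0192 2.0878
85.7703 52.6370 21.1194 3.9328 0.0000
98.1097 70.2634 33.3690 7.4081 0.0000 0.0000
107.9286 85.7703 50.7760 13.9546 0.0000 0.0000 0.0000
115.7419 98.1097 70.2634 26.2862 0.0000 0.0000 0.0000 0.0000

params: Δt=0.22286 u=1.25670 d=0.79574 q=0.46401 e^(-rΔt)=0.99046
t_7 payoffs: 115.7419 98.1097 70.2634 26.2862 0.0000 0.0000 0.0000 0.0000
t_6: node(6,0) S=38.2514 payoff=107.9286 vs cont=106.5345 → 107.9286 [stop]  node(6,1) S=60.4097 payoff=85.7703 vs cont=84.3761 → 85.7703 [stop]  node(6,2) S=95.4040 payoff=50.7760 vs cont=49.3818 → 50.7760 [stop]  node(6,3) S=150.6700 payoff=0.0000 vs cont=13.9546 → 13.9546 [wait]  node(6,4) S=237.9506 payoff=0.0000 vs cont=0.0000 → 0.0000 [wait]  node(6,5) S=375.7913 payoff=0.0000 vs cont=0.0000 → 0.0000 [wait]  node(6,6) S=593.4809 payoff=0.0000 vs cont=0.0000 → 0.0000 [wait]  ⇒ S*(6)=95.4040
t_5: node(5,0) S=48.0703 payoff=98.1097 vs cont=96.7156 → 98.1097 [stop]  node(5,1) S=75.9166 payoff=70.2634 vs cont=68.8693 → 70.2634 [stop]  node(5,2) S=119.8938 payoff=26.2862 vs cont=33.3690 → 33.3690 [wait]  node(5,3) S=189.3463 payoff=0.0000 vs cont=7.4081 → 7.4081 [wait]  node(5,4) S=299.0314 payoff=0.0000 vs cont=0.0000 → 0.0000 [wait]  node(5,5) S=472.2552 payoff=0.0000 vs cont=0.0000 → 0.0000 [wait]  ⇒ S*(5)=75.9166
t_4: node(4,0) S=60.4097 payoff=85.7703 vs cont=84.3761 → 85.7703 [stop]  node(4,1) S=95.4040 payoff=50.7760 vs cont=52.6370 → 52.6370 [wait]  node(4,2) S=150.6700 payoff=0.0000 vs cont=21.1194 → 21.1194 [wait]  node(4,3) S=237.9506 payoff=0.0000 vs cont=3.9328 → 3.9328 [wait]  node(4,4) S=375.7913 payoff=0.0000 vs cont=0.0000 → 0.0000 [wait]  ⇒ S*(4)=60.4097
t_3: node(3,0) S=75.9166 payoff=70.2634 vs cont=69.7246 → 70.2634 [stop]  node(3,1) S=119.8938 payoff=26.2862 vs cont=37.6499 → 37.6499 [wait]  node(3,2) S=189.3463 payoff=0.0000 vs cont=13.0192 → 13.0192 [wait]  node(3,3) S=299.0314 payoff=0.0000 vs cont=2.0878 → 2.0878 [wait]  ⇒ S*(3)=75.9166
t_2: node(2,0) S=95.4040 payoff=50.7760 vs cont=54.6044 → 54.6044 [wait]  node(2,1) S=150.6700 payoff=0.0000 vs cont=25.9708 → 25.9708 [wait]  node(2,2) S=237.9506 payoff=0.0000 vs cont=7.8711 → 7.8711 [wait]  ⇒ S*(2)=-
t_1: node(1,0) S=119.8938 payoff=26.2862 vs cont=40.9240 → 40.9240 [wait]  node(1,1) S=189.3463 payoff=0.0000 vs cont=17.4047 → 17.4047 [wait]  ⇒ S*(1)=-
t_0: node(0,0) S=150.6700 payoff=0.0000 vs cont=29.7245 → 29.7245 [wait]  ⇒ S*(0)=-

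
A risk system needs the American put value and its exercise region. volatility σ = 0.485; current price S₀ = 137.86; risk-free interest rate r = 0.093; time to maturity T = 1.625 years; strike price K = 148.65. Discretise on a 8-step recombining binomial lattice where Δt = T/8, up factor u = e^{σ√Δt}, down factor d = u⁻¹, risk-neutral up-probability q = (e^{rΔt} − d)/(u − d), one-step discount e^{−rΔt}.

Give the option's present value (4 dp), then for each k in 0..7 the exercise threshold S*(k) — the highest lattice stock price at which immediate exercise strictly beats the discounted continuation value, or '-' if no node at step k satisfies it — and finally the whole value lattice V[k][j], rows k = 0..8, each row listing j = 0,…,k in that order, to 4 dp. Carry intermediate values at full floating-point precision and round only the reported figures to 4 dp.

Δt=0.20312, u=1.24432, d=0.80365, q=0.48885, disc=e^(-rΔt)=0.98129
k=8 terminal: V=max(K-S,0) → 124.6622 111.5091 91.1438 59.6118 10.7900 0.0000 0.0000 0.0000 0.0000
k=7: j=0 S=29.8484 intr=118.8016 cont=116.0198 V=118.8016[EX]; j=1 S=46.2151 intr=102.4349 cont=99.6532 V=102.4349[EX]; j=2 S=71.5559 intr=77.0941 cont=74.3124 V=77.0941[EX]; j=3 S=110.7917 intr=37.8583 cont=35.0765 V=37.8583[EX]; j=4 S=171.5415 intr=0.0000 cont=5.4121 V=5.4121[hold]; j=5 S=265.6018 intr=0.0000 cont=0.0000 V=0.0000[hold]; j=6 S=411.2377 intr=0.0000 cont=0.0000 V=0.0000[hold]; j=7 S=636.7292 intr=0.0000 cont=0.0000 V=0.0000[hold]  S*(7)=110.7917
k=6: j=0 S=37.1409 intr=111.5091 cont=108.7273 V=111.5091[EX]; j=1 S=57.5062 intr=91.1438 cont=88.3621 V=91.1438[EX]; j=2 S=89.0382 intr=59.6118 cont=56.8301 V=59.6118[EX]; j=3 S=137.8600 intr=10.7900 cont=21.5855 V=21.5855[hold]; j=4 S=213.4520 intr=0.0000 cont=2.7147 V=2.7147[hold]; j=5 S=330.4928 intr=0.0000 cont=0.0000 V=0.0000[hold]; j=6 S=511.7099 intr=0.0000 cont=0.0000 V=0.0000[hold]  S*(6)=89.0382
k=5: j=0 S=46.2151 intr=102.4349 cont=99.6532 V=102.4349[EX]; j=1 S=71.5559 intr=77.0941 cont=74.3124 V=77.0941[EX]; j=2 S=110.7917 intr=37.8583 cont=40.2551 V=40.2551[hold]; j=3 S=171.5415 intr=0.0000 cont=12.1292 V=12.1292[hold]; j=4 S=265.6018 intr=0.0000 cont=1.3616 V=1.3616[hold]; j=5 S=411.2377 intr=0.0000 cont=0.0000 V=0.0000[hold]  S*(5)=71.5559
k=4: j=0 S=57.5062 intr=91.1438 cont=88.3621 V=91.1438[EX]; j=1 S=89.0382 intr=59.6118 cont=57.9798 V=59.6118[EX]; j=2 S=137.8600 intr=10.7900 cont=26.0099 V=26.0099[hold]; j=3 S=213.4520 intr=0.0000 cont=6.7371 V=6.7371[hold]; j=4 S=330.4928 intr=0.0000 cont=0.6830 V=0.6830[hold]  S*(4)=89.0382
k=3: j=0 S=71.5559 intr=77.0941 cont=74.3124 V=77.0941[EX]; j=1 S=110.7917 intr=37.8583 cont=42.3775 V=42.3775[hold]; j=2 S=171.5415 intr=0.0000 cont=16.2780 V=16.2780[hold]; j=3 S=265.6018 intr=0.0000 cont=3.7069 V=3.7069[hold]  S*(3)=71.5559
k=2: j=0 S=89.0382 intr=59.6118 cont=58.9979 V=59.6118[EX]; j=1 S=137.8600 intr=10.7900 cont=29.0646 V=29.0646[hold]; j=2 S=213.4520 intr=0.0000 cont=9.9430 V=9.9430[hold]  S*(2)=89.0382
k=1: j=0 S=110.7917 intr=37.8583 cont=43.8428 V=43.8428[hold]; j=1 S=171.5415 intr=0.0000 cont=19.3481 V=19.3481[hold]  S*(1)=-
k=0: j=0 S=137.8600 intr=10.7900 cont=31.2723 V=31.2723[hold]  S*(0)=-

price = 31.2723
boundary = - - 89.0382 71.5559 89.0382 71.5559 89.0382 110.7917
tree:
31.2723
43.8428 19.3481
59.6118 29.0646 9.9430
77.0941 42.3775 16.2780 3.7069
91.1438 59.6118 26.0099 6.7371 0.6830
102.4349 77.0941 40.2551 12.1292 1.3616 0.0000
111.5091 91.1438 59.6118 21.5855 2.7147 0.0000 0.0000
118.8016 102.4349 77.0941 37.8583 5.4121 0.0000 0.0000 0.0000
124.6622 111.5091 91.1438 59.6118 10.7900 0.0000 0.0000 0.0000 0.0000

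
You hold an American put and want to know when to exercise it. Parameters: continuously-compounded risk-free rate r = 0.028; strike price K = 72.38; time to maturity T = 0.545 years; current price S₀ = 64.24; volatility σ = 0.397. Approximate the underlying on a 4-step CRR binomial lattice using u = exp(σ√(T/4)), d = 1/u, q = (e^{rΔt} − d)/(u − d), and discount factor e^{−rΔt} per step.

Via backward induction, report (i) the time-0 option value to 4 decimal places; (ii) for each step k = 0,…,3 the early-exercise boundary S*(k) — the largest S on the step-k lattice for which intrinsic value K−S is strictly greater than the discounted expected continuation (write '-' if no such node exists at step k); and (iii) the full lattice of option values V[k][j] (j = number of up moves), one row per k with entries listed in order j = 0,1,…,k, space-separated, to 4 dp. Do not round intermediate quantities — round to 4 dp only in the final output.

price = 12.5138
boundary = - - 47.9205 55.4835
tree:
12.5138
17.8967 6.6987
24.4595 10.8280 2.2145
30.9915 16.8965 4.2457 0.0000
36.6331 24.4595 8.1400 0.0000 0.0000

params: Δt=0.13625 u=1.15782 d=0.86369 q=0.47643 e^(-rΔt)=0.99619
t_4 payoffs: 36.6331 24.4595 8.1400 0.0000 0.0000
t_3: node(3,0) S=41.3885 payoff=30.9915 vs cont=30.7159 → 30.9915 [stop]  node(3,1) S=55.4835 payoff=16.8965 vs cont=16.6209 → 16.8965 [stop]  node(3,2) S=74.3785 payoff=0.0000 vs cont=4.2457 → 4.2457 [wait]  node(3,3) S=99.7083 payoff=0.0000 vs cont=0.0000 → 0.0000 [wait]  ⇒ S*(3)=55.4835
t_2: node(2,0) S=47.9205 payoff=24.4595 vs cont=24.1839 → 24.4595 [stop]  node(2,1) S=64.2400 payoff=8.1400 vs cont=10.8280 → 10.8280 [wait]  node(2,2) S=86.1171 payoff=0.0000 vs cont=2.2145 → 2.2145 [wait]  ⇒ S*(2)=47.9205
t_1: node(1,0) S=55.4835 payoff=16.8965 vs cont=17.8967 → 17.8967 [wait]  node(1,1) S=74.3785 payoff=0.0000 vs cont=6.6987 → 6.6987 [wait]  ⇒ S*(1)=-
t_0: node(0,0) S=64.2400 payoff=8.1400 vs cont=12.5138 → 12.5138 [wait]  ⇒ S*(0)=-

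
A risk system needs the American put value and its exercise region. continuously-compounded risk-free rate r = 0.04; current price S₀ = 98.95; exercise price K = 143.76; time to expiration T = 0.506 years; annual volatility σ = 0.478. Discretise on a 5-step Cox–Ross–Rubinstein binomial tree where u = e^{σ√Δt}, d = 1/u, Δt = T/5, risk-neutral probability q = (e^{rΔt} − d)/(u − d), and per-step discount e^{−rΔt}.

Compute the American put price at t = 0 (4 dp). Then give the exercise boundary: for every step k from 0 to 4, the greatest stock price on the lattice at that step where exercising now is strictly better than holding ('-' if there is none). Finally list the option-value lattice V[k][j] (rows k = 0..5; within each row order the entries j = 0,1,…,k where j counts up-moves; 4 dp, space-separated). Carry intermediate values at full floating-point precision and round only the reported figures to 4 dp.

Δt=0.10120  u=1.16423  d=0.85894  q=0.47534  discount=0.99596
step 5 (expiry): payoffs max(K−S,0) = 97.4985 81.0556 58.7683 28.5593 0.0000 0.0000
step 4: (k=4,j=0): S=53.8590, (K−S)⁺=89.9010, hold=89.3202 ⇒ V=89.9010 exercise | (k=4,j=1): S=73.0024, (K−S)⁺=70.7576, hold=70.1768 ⇒ V=70.7576 exercise | (k=4,j=2): S=98.9500, (K−S)⁺=44.8100, hold=44.2292 ⇒ V=44.8100 exercise | (k=4,j=3): S=134.1203, (K−S)⁺=9.6397, hold=14.9233 ⇒ V=14.9233 continue | (k=4,j=4): S=181.7913, (K−S)⁺=0.0000, hold=0.0000 ⇒ V=0.0000 continue  boundary S*=98.9500
step 3: (k=3,j=0): S=62.7044, (K−S)⁺=81.0556, hold=80.4749 ⇒ V=81.0556 exercise | (k=3,j=1): S=84.9917, (K−S)⁺=58.7683, hold=58.1875 ⇒ V=58.7683 exercise | (k=3,j=2): S=115.2007, (K−S)⁺=28.5593, hold=30.4799 ⇒ V=30.4799 continue | (k=3,j=3): S=156.1470, (K−S)⁺=0.0000, hold=7.7980 ⇒ V=7.7980 continue  boundary S*=84.9917
step 2: (k=2,j=0): S=73.0024, (K−S)⁺=70.7576, hold=70.1768 ⇒ V=70.7576 exercise | (k=2,j=1): S=98.9500, (K−S)⁺=44.8100, hold=45.1385 ⇒ V=45.1385 continue | (k=2,j=2): S=134.1203, (K−S)⁺=9.6397, hold=19.6186 ⇒ V=19.6186 continue  boundary S*=73.0024
step 1: (k=1,j=0): S=84.9917, (K−S)⁺=58.7683, hold=58.3431 ⇒ V=58.7683 exercise | (k=1,j=1): S=115.2007, (K−S)⁺=28.5593, hold=32.8744 ⇒ V=32.8744 continue  boundary S*=84.9917
step 0: (k=0,j=0): S=98.9500, (K−S)⁺=44.8100, hold=46.2721 ⇒ V=46.2721 continue  boundary S*=-

price = 46.2721
boundary = - 84.9917 73.0024 84.9917 98.9500
tree:
46.2721
58.7683 32.8744
70.7576 45.1385 19.6186
81.0556 58.7683 30.4799 7.7980
89.9010 70.7576 44.8100 14.9233 0.0000
97.4985 81.0556 58.7683 28.5593 0.0000 0.0000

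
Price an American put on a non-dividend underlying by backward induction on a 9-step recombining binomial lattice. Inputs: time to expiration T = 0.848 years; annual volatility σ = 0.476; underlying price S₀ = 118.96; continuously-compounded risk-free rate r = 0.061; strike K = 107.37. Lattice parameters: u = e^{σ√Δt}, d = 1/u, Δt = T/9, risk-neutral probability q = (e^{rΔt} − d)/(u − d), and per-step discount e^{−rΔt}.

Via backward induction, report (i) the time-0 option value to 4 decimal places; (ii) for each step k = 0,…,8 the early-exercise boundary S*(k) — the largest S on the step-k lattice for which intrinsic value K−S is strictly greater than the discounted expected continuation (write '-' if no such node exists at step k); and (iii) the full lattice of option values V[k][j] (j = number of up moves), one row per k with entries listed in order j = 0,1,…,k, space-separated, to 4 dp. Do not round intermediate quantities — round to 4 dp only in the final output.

price = 12.3436
boundary = - - - - 66.3101 57.2960 66.3101 76.7423 88.8158
tree:
12.3436
17.4356 7.0445
23.9653 10.6596 3.2620
31.9273 15.7351 5.3581 1.0589
41.0599 22.5403 8.6443 1.9073 0.1641
50.0740 31.1208 13.6316 3.4132 0.3194 0.0000
57.8627 41.0599 20.8616 6.0613 0.6216 0.0000 0.0000
64.5927 50.0740 30.6277 10.6649 1.2096 0.0000 0.0000 0.0000
70.4077 57.8627 41.0599 18.5542 2.3540 0.0000 0.0000 0.0000 0.0000
75.4323 64.5927 50.0740 30.6277 4.5812 0.0000 0.0000 0.0000 0.0000 0.0000

Δt=0.09422, u=1.15732, d=0.86406, q=0.48319, disc=e^(-rΔt)=0.99427
k=9 terminal: V=max(K-S,0) → 75.4323 64.5927 50.0740 30.6277 4.5812 0.0000 0.0000 0.0000 0.0000 0.0000
k=8: j=0 S=36.9623 intr=70.4077 cont=69.7924 V=70.4077[EX]; j=1 S=49.5073 intr=57.8627 cont=57.2474 V=57.8627[EX]; j=2 S=66.3101 intr=41.0599 cont=40.4445 V=41.0599[EX]; j=3 S=88.8158 intr=18.5542 cont=17.9388 V=18.5542[EX]; j=4 S=118.9600 intr=0.0000 cont=2.3540 V=2.3540[hold]; j=5 S=159.3351 intr=0.0000 cont=0.0000 V=0.0000[hold]; j=6 S=213.4136 intr=0.0000 cont=0.0000 V=0.0000[hold]; j=7 S=285.8464 intr=0.0000 cont=0.0000 V=0.0000[hold]; j=8 S=382.8630 intr=0.0000 cont=0.0000 V=0.0000[hold]  S*(8)=88.8158
k=7: j=0 S=42.7773 intr=64.5927 cont=63.9773 V=64.5927[EX]; j=1 S=57.2960 intr=50.0740 cont=49.4586 V=50.0740[EX]; j=2 S=76.7423 intr=30.6277 cont=30.0123 V=30.6277[EX]; j=3 S=102.7888 intr=4.5812 cont=10.6649 V=10.6649[hold]; j=4 S=137.6754 intr=0.0000 cont=1.2096 V=1.2096[hold]; j=5 S=184.4025 intr=0.0000 cont=0.0000 V=0.0000[hold]; j=6 S=246.9889 intr=0.0000 cont=0.0000 V=0.0000[hold]; j=7 S=330.8172 intr=0.0000 cont=0.0000 V=0.0000[hold]  S*(7)=76.7423
k=6: j=0 S=49.5073 intr=57.8627 cont=57.2474 V=57.8627[EX]; j=1 S=66.3101 intr=41.0599 cont=40.4445 V=41.0599[EX]; j=2 S=88.8158 intr=18.5542 cont=20.8616 V=20.8616[hold]; j=3 S=118.9600 intr=0.0000 cont=6.0613 V=6.0613[hold]; j=4 S=159.3351 intr=0.0000 cont=0.6216 V=0.6216[hold]; j=5 S=213.4136 intr=0.0000 cont=0.0000 V=0.0000[hold]; j=6 S=285.8464 intr=0.0000 cont=0.0000 V=0.0000[hold]  S*(6)=66.3101
k=5: j=0 S=57.2960 intr=50.0740 cont=49.4586 V=50.0740[EX]; j=1 S=76.7423 intr=30.6277 cont=31.1208 V=31.1208[hold]; j=2 S=102.7888 intr=4.5812 cont=13.6316 V=13.6316[hold]; j=3 S=137.6754 intr=0.0000 cont=3.4132 V=3.4132[hold]; j=4 S=184.4025 intr=0.0000 cont=0.3194 V=0.3194[hold]; j=5 S=246.9889 intr=0.0000 cont=0.0000 V=0.0000[hold]  S*(5)=57.2960
k=4: j=0 S=66.3101 intr=41.0599 cont=40.6815 V=41.0599[EX]; j=1 S=88.8158 intr=18.5542 cont=22.5403 V=22.5403[hold]; j=2 S=118.9600 intr=0.0000 cont=8.6443 V=8.6443[hold]; j=3 S=159.3351 intr=0.0000 cont=1.9073 V=1.9073[hold]; j=4 S=213.4136 intr=0.0000 cont=0.1641 V=0.1641[hold]  S*(4)=66.3101
k=3: j=0 S=76.7423 intr=30.6277 cont=31.9273 V=31.9273[hold]; j=1 S=102.7888 intr=4.5812 cont=15.7351 V=15.7351[hold]; j=2 S=137.6754 intr=0.0000 cont=5.3581 V=5.3581[hold]; j=3 S=184.4025 intr=0.0000 cont=1.0589 V=1.0589[hold]  S*(3)=-
k=2: j=0 S=88.8158 intr=18.5542 cont=23.9653 V=23.9653[hold]; j=1 S=118.9600 intr=0.0000 cont=10.6596 V=10.6596[hold]; j=2 S=159.3351 intr=0.0000 cont=3.2620 V=3.2620[hold]  S*(2)=-
k=1: j=0 S=102.7888 intr=4.5812 cont=17.4356 V=17.4356[hold]; j=1 S=137.6754 intr=0.0000 cont=7.0445 V=7.0445[hold]  S*(1)=-
k=0: j=0 S=118.9600 intr=0.0000 cont=12.3436 V=12.3436[hold]  S*(0)=-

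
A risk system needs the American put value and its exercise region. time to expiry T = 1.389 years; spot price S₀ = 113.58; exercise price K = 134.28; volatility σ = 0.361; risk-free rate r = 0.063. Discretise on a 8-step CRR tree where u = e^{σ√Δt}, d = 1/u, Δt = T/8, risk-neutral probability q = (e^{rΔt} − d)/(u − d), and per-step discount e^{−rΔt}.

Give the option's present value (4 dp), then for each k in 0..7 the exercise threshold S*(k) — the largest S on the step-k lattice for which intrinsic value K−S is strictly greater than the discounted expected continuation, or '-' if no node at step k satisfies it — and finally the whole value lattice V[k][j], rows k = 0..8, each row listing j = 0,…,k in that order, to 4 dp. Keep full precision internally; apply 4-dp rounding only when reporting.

params: Δt=0.17363 u=1.16233 d=0.86034 q=0.49889 e^(-rΔt)=0.98912
t_8 payoffs: 100.1858 88.2188 72.0513 50.2090 20.7000 0.0000 0.0000 0.0000 0.0000
t_7: node(7,0) S=39.6285 payoff=94.6515 vs cont=93.1907 → 94.6515 [stop]  node(7,1) S=53.5381 payoff=80.7419 vs cont=79.2811 → 80.7419 [stop]  node(7,2) S=72.3300 payoff=61.9500 vs cont=60.4892 → 61.9500 [stop]  node(7,3) S=97.7179 payoff=36.5621 vs cont=35.1013 → 36.5621 [stop]  node(7,4) S=132.0169 payoff=2.2631 vs cont=10.2602 → 10.2602 [wait]  node(7,5) S=178.3549 payoff=0.0000 vs cont=0.0000 → 0.0000 [wait]  node(7,6) S=240.9576 payoff=0.0000 vs cont=0.0000 → 0.0000 [wait]  node(7,7) S=325.5338 payoff=0.0000 vs cont=0.0000 → 0.0000 [wait]  ⇒ S*(7)=97.7179
t_6: node(6,0) S=46.0612 payoff=88.2188 vs cont=86.7580 → 88.2188 [stop]  node(6,1) S=62.2287 payoff=72.0513 vs cont=70.5905 → 72.0513 [stop]  node(6,2) S=84.0710 payoff=50.2090 vs cont=48.7482 → 50.2090 [stop]  node(6,3) S=113.5800 payoff=20.7000 vs cont=23.1855 → 23.1855 [wait]  node(6,4) S=153.4466 payoff=0.0000 vs cont=5.0856 → 5.0856 [wait]  node(6,5) S=207.3065 payoff=0.0000 vs cont=0.0000 → 0.0000 [wait]  node(6,6) S=280.0711 payoff=0.0000 vs cont=0.0000 → 0.0000 [wait]  ⇒ S*(6)=84.0710
t_5: node(5,0) S=53.5381 payoff=80.7419 vs cont=79.2811 → 80.7419 [stop]  node(5,1) S=72.3300 payoff=61.9500 vs cont=60.4892 → 61.9500 [stop]  node(5,2) S=97.7179 payoff=36.5621 vs cont=36.3278 → 36.5621 [stop]  node(5,3) S=132.0169 payoff=2.2631 vs cont=14.0017 → 14.0017 [wait]  node(5,4) S=178.3549 payoff=0.0000 vs cont=2.5207 → 2.5207 [wait]  node(5,5) S=240.9576 payoff=0.0000 vs cont=0.0000 → 0.0000 [wait]  ⇒ S*(5)=97.7179
t_4: node(4,0) S=62.2287 payoff=72.0513 vs cont=70.5905 → 72.0513 [stop]  node(4,1) S=84.0710 payoff=50.2090 vs cont=48.7482 → 50.2090 [stop]  node(4,2) S=113.5800 payoff=20.7000 vs cont=25.0317 → 25.0317 [wait]  node(4,3) S=153.4466 payoff=0.0000 vs cont=8.1840 → 8.1840 [wait]  node(4,4) S=207.3065 payoff=0.0000 vs cont=1.2494 → 1.2494 [wait]  ⇒ S*(4)=84.0710
t_3: node(3,0) S=72.3300 payoff=61.9500 vs cont=60.4892 → 61.9500 [stop]  node(3,1) S=97.7179 payoff=36.5621 vs cont=37.2388 → 37.2388 [wait]  node(3,2) S=132.0169 payoff=2.2631 vs cont=16.4458 → 16.4458 [wait]  node(3,3) S=178.3549 payoff=0.0000 vs cont=4.6730 → 4.6730 [wait]  ⇒ S*(3)=72.3300
t_2: node(2,0) S=84.0710 payoff=50.2090 vs cont=49.0821 → 50.2090 [stop]  node(2,1) S=113.5800 payoff=20.7000 vs cont=26.5732 → 26.5732 [wait]  node(2,2) S=153.4466 payoff=0.0000 vs cont=10.4575 → 10.4575 [wait]  ⇒ S*(2)=84.0710
t_1: node(1,0) S=97.7179 payoff=36.5621 vs cont=37.9995 → 37.9995 [wait]  node(1,1) S=132.0169 payoff=2.2631 vs cont=18.3317 → 18.3317 [wait]  ⇒ S*(1)=-
t_0: node(0,0) S=113.5800 payoff=20.7000 vs cont=27.8808 → 27.8808 [wait]  ⇒ S*(0)=-

price = 27.8808
boundary = - - 84.0710 72.3300 84.0710 97.7179 84.0710 97.7179
tree:
27.8808
37.9995 18.3317
50.2090 26.5732 10.4575
61.9500 37.2388 16.4458 4.6730
72.0513 50.2090 25.0317 8.1840 1.2494
80.7419 61.9500 36.5621 14.0017 2.5207 0.0000
88.2188 72.0513 50.2090 23.1855 5.0856 0.0000 0.0000
94.6515 80.7419 61.9500 36.5621 10.2602 0.0000 0.0000 0.0000
100.1858 88.2188 72.0513 50.2090 20.7000 0.0000 0.0000 0.0000 0.0000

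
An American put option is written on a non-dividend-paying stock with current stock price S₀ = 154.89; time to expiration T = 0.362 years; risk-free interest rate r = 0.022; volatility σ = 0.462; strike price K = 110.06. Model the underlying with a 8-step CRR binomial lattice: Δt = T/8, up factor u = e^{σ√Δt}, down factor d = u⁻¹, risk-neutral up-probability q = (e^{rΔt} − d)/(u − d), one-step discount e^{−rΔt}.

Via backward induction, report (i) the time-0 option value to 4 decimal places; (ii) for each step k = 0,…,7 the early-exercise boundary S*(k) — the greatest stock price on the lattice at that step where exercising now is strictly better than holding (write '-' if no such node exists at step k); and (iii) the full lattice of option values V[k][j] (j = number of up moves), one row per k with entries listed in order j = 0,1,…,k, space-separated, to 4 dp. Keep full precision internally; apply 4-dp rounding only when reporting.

Δt=0.04525, u=1.10327, d=0.90640, q=0.48051, disc=e^(-rΔt)=0.99900
k=8 terminal: V=max(K-S,0) → 39.4974 24.1711 5.5160 0.0000 0.0000 0.0000 0.0000 0.0000 0.0000
k=7: j=0 S=77.8495 intr=32.2105 cont=32.1010 V=32.2105[EX]; j=1 S=94.7584 intr=15.3016 cont=15.1921 V=15.3016[EX]; j=2 S=115.3400 intr=0.0000 cont=2.8627 V=2.8627[hold]; j=3 S=140.3920 intr=0.0000 cont=0.0000 V=0.0000[hold]; j=4 S=170.8852 intr=0.0000 cont=0.0000 V=0.0000[hold]; j=5 S=208.0016 intr=0.0000 cont=0.0000 V=0.0000[hold]; j=6 S=253.1797 intr=0.0000 cont=0.0000 V=0.0000[hold]; j=7 S=308.1705 intr=0.0000 cont=0.0000 V=0.0000[hold]  S*(7)=94.7584
k=6: j=0 S=85.8889 intr=24.1711 cont=24.0616 V=24.1711[EX]; j=1 S=104.5440 intr=5.5160 cont=9.3153 V=9.3153[hold]; j=2 S=127.2510 intr=0.0000 cont=1.4857 V=1.4857[hold]; j=3 S=154.8900 intr=0.0000 cont=0.0000 V=0.0000[hold]; j=4 S=188.5322 intr=0.0000 cont=0.0000 V=0.0000[hold]; j=5 S=229.4815 intr=0.0000 cont=0.0000 V=0.0000[hold]; j=6 S=279.3251 intr=0.0000 cont=0.0000 V=0.0000[hold]  S*(6)=85.8889
k=5: j=0 S=94.7584 intr=15.3016 cont=17.0158 V=17.0158[hold]; j=1 S=115.3400 intr=0.0000 cont=5.5475 V=5.5475[hold]; j=2 S=140.3920 intr=0.0000 cont=0.7710 V=0.7710[hold]; j=3 S=170.8852 intr=0.0000 cont=0.0000 V=0.0000[hold]; j=4 S=208.0016 intr=0.0000 cont=0.0000 V=0.0000[hold]; j=5 S=253.1797 intr=0.0000 cont=0.0000 V=0.0000[hold]  S*(5)=-
k=4: j=0 S=104.5440 intr=5.5160 cont=11.4937 V=11.4937[hold]; j=1 S=127.2510 intr=0.0000 cont=3.2491 V=3.2491[hold]; j=2 S=154.8900 intr=0.0000 cont=0.4001 V=0.4001[hold]; j=3 S=188.5322 intr=0.0000 cont=0.0000 V=0.0000[hold]; j=4 S=229.4815 intr=0.0000 cont=0.0000 V=0.0000[hold]  S*(4)=-
k=3: j=0 S=115.3400 intr=0.0000 cont=7.5246 V=7.5246[hold]; j=1 S=140.3920 intr=0.0000 cont=1.8783 V=1.8783[hold]; j=2 S=170.8852 intr=0.0000 cont=0.2077 V=0.2077[hold]; j=3 S=208.0016 intr=0.0000 cont=0.0000 V=0.0000[hold]  S*(3)=-
k=2: j=0 S=127.2510 intr=0.0000 cont=4.8067 V=4.8067[hold]; j=1 S=154.8900 intr=0.0000 cont=1.0745 V=1.0745[hold]; j=2 S=188.5322 intr=0.0000 cont=0.1078 V=0.1078[hold]  S*(2)=-
k=1: j=0 S=140.3920 intr=0.0000 cont=3.0103 V=3.0103[hold]; j=1 S=170.8852 intr=0.0000 cont=0.6094 V=0.6094[hold]  S*(1)=-
k=0: j=0 S=154.8900 intr=0.0000 cont=1.8548 V=1.8548[hold]  S*(0)=-

price = 1.8548
boundary = - - - - - - 85.8889 94.7584
tree:
1.8548
3.0103 0.6094
4.8067 1.0745 0.1078
7.5246 1.8783 0.2077 0.0000
11.4937 3.2491 0.4001 0.0000 0.0000
17.0158 5.5475 0.7710 0.0000 0.0000 0.0000
24.1711 9.3153 1.4857 0.0000 0.0000 0.0000 0.0000
32.2105 15.3016 2.8627 0.0000 0.0000 0.0000 0.0000 0.0000
39.4974 24.1711 5.5160 0.0000 0.0000 0.0000 0.0000 0.0000 0.0000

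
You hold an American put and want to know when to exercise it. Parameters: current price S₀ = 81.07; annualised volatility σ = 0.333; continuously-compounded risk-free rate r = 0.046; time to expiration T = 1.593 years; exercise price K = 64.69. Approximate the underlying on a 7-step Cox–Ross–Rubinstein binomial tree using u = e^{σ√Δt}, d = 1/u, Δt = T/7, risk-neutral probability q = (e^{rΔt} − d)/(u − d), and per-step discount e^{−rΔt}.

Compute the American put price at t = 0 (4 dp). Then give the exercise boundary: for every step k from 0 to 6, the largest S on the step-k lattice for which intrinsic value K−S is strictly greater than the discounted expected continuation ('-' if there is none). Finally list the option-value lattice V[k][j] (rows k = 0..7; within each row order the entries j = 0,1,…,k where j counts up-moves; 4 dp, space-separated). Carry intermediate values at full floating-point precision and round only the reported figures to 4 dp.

price = 4.2369
boundary = - - - - 42.9437 36.6361 42.9437
tree:
4.2369
6.6988 1.7989
10.2983 3.1452 0.4547
15.2917 5.3901 0.9069 0.0000
21.7463 8.9893 1.8089 0.0000 0.0000
28.0539 14.4162 3.6079 0.0000 0.0000 0.0000
33.4350 21.7463 7.1961 0.0000 0.0000 0.0000 0.0000
38.0258 28.0539 14.3527 0.0000 0.0000 0.0000 0.0000 0.0000

params: Δt=0.22757 u=1.17217 d=0.85312 q=0.49335 e^(-rΔt)=0.98959
t_7 payoffs: 38.0258 28.0539 14.3527 0.0000 0.0000 0.0000 0.0000 0.0000
t_6: node(6,0) S=31.2550 payoff=33.4350 vs cont=32.7614 → 33.4350 [stop]  node(6,1) S=42.9437 payoff=21.7463 vs cont=21.0726 → 21.7463 [stop]  node(6,2) S=59.0038 payoff=5.6862 vs cont=7.1961 → 7.1961 [wait]  node(6,3) S=81.0700 payoff=0.0000 vs cont=0.0000 → 0.0000 [wait]  node(6,4) S=111.3886 payoff=0.0000 vs cont=0.0000 → 0.0000 [wait]  node(6,5) S=153.0456 payoff=0.0000 vs cont=0.0000 → 0.0000 [wait]  node(6,6) S=210.2817 payoff=0.0000 vs cont=0.0000 → 0.0000 [wait]  ⇒ S*(6)=42.9437
t_5: node(5,0) S=36.6361 payoff=28.0539 vs cont=27.3802 → 28.0539 [stop]  node(5,1) S=50.3373 payoff=14.3527 vs cont=14.4162 → 14.4162 [wait]  node(5,2) S=69.1624 payoff=0.0000 vs cont=3.6079 → 3.6079 [wait]  node(5,3) S=95.0277 payoff=0.0000 vs cont=0.0000 → 0.0000 [wait]  node(5,4) S=130.5662 payoff=0.0000 vs cont=0.0000 → 0.0000 [wait]  node(5,5) S=179.3953 payoff=0.0000 vs cont=0.0000 → 0.0000 [wait]  ⇒ S*(5)=36.6361
t_4: node(4,0) S=42.9437 payoff=21.7463 vs cont=21.1036 → 21.7463 [stop]  node(4,1) S=59.0038 payoff=5.6862 vs cont=8.9893 → 8.9893 [wait]  node(4,2) S=81.0700 payoff=0.0000 vs cont=1.8089 → 1.8089 [wait]  node(4,3) S=111.3886 payoff=0.0000 vs cont=0.0000 → 0.0000 [wait]  node(4,4) S=153.0456 payoff=0.0000 vs cont=0.0000 → 0.0000 [wait]  ⇒ S*(4)=42.9437
t_3: node(3,0) S=50.3373 payoff=14.3527 vs cont=15.2917 → 15.2917 [wait]  node(3,1) S=69.1624 payoff=0.0000 vs cont=5.3901 → 5.3901 [wait]  node(3,2) S=95.0277 payoff=0.0000 vs cont=0.9069 → 0.9069 [wait]  node(3,3) S=130.5662 payoff=0.0000 vs cont=0.0000 → 0.0000 [wait]  ⇒ S*(3)=-
t_2: node(2,0) S=59.0038 payoff=5.6862 vs cont=10.2983 → 10.2983 [wait]  node(2,1) S=81.0700 payoff=0.0000 vs cont=3.1452 → 3.1452 [wait]  node(2,2) S=111.3886 payoff=0.0000 vs cont=0.4547 → 0.4547 [wait]  ⇒ S*(2)=-
t_1: node(1,0) S=69.1624 payoff=0.0000 vs cont=6.6988 → 6.6988 [wait]  node(1,1) S=95.0277 payoff=0.0000 vs cont=1.7989 → 1.7989 [wait]  ⇒ S*(1)=-
t_0: node(0,0) S=81.0700 payoff=0.0000 vs cont=4.2369 → 4.2369 [wait]  ⇒ S*(0)=-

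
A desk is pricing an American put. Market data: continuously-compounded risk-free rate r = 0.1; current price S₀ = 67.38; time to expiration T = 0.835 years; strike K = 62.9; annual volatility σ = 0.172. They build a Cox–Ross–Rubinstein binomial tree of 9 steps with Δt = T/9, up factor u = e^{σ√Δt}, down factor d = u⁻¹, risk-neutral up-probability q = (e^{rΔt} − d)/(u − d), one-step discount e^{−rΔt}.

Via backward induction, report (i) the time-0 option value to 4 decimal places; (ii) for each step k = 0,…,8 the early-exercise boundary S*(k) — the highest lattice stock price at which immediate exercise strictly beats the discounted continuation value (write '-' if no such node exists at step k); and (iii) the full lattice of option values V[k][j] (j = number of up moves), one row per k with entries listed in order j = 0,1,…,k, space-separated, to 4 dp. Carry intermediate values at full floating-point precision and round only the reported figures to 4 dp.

price = 1.0356
boundary = - - - 57.5801 54.6411 57.5801 54.6411 57.5801 54.6411
tree:
1.0356
1.8415 0.4587
3.1829 0.8832 0.1533
5.3199 1.6602 0.3251 0.0293
8.2589 3.0288 0.6789 0.0697 0.0000
11.0478 5.3199 1.3901 0.1660 0.0000 0.0000
13.6944 8.2589 2.7718 0.3949 0.0000 0.0000 0.0000
16.2060 11.0478 5.3199 0.9396 0.0000 0.0000 0.0000 0.0000
18.5893 13.6944 8.2589 2.2357 0.0000 0.0000 0.0000 0.0000 0.0000
20.8510 16.2060 11.0478 5.3199 0.0000 0.0000 0.0000 0.0000 0.0000 0.0000

params: Δt=0.09278 u=1.05379 d=0.94896 q=0.57582 e^(-rΔt)=0.99077
t_9 payoffs: 20.8510 16.2060 11.0478 5.3199 0.0000 0.0000 0.0000 0.0000 0.0000 0.0000
t_8: node(8,0) S=44.3107 payoff=18.5893 vs cont=18.0084 → 18.5893 [stop]  node(8,1) S=49.2056 payoff=13.6944 vs cont=13.1136 → 13.6944 [stop]  node(8,2) S=54.6411 payoff=8.2589 vs cont=7.6780 → 8.2589 [stop]  node(8,3) S=60.6772 payoff=2.2228 vs cont=2.2357 → 2.2357 [wait]  node(8,4) S=67.3800 payoff=0.0000 vs cont=0.0000 → 0.0000 [wait]  node(8,5) S=74.8233 payoff=0.0000 vs cont=0.0000 → 0.0000 [wait]  node(8,6) S=83.0887 payoff=0.0000 vs cont=0.0000 → 0.0000 [wait]  node(8,7) S=92.2673 payoff=0.0000 vs cont=0.0000 → 0.0000 [wait]  node(8,8) S=102.4598 payoff=0.0000 vs cont=0.0000 → 0.0000 [wait]  ⇒ S*(8)=54.6411
t_7: node(7,0) S=46.6940 payoff=16.2060 vs cont=15.6251 → 16.2060 [stop]  node(7,1) S=51.8522 payoff=11.0478 vs cont=10.4669 → 11.0478 [stop]  node(7,2) S=57.5801 payoff=5.3199 vs cont=4.7464 → 5.3199 [stop]  node(7,3) S=63.9408 payoff=0.0000 vs cont=0.9396 → 0.9396 [wait]  node(7,4) S=71.0042 payoff=0.0000 vs cont=0.0000 → 0.0000 [wait]  node(7,5) S=78.8478 payoff=0.0000 vs cont=0.0000 → 0.0000 [wait]  node(7,6) S=87.5578 payoff=0.0000 vs cont=0.0000 → 0.0000 [wait]  node(7,7) S=97.2301 payoff=0.0000 vs cont=0.0000 → 0.0000 [wait]  ⇒ S*(7)=57.5801
t_6: node(6,0) S=49.2056 payoff=13.6944 vs cont=13.1136 → 13.6944 [stop]  node(6,1) S=54.6411 payoff=8.2589 vs cont=7.6780 → 8.2589 [stop]  node(6,2) S=60.6772 payoff=2.2228 vs cont=2.7718 → 2.7718 [wait]  node(6,3) S=67.3800 payoff=0.0000 vs cont=0.3949 → 0.3949 [wait]  node(6,4) S=74.8233 payoff=0.0000 vs cont=0.0000 → 0.0000 [wait]  node(6,5) S=83.0887 payoff=0.0000 vs cont=0.0000 → 0.0000 [wait]  node(6,6) S=92.2673 payoff=0.0000 vs cont=0.0000 → 0.0000 [wait]  ⇒ S*(6)=54.6411
t_5: node(5,0) S=51.8522 payoff=11.0478 vs cont=10.4669 → 11.0478 [stop]  node(5,1) S=57.5801 payoff=5.3199 vs cont=5.0522 → 5.3199 [stop]  node(5,2) S=63.9408 payoff=0.0000 vs cont=1.3901 → 1.3901 [wait]  node(5,3) S=71.0042 payoff=0.0000 vs cont=0.1660 → 0.1660 [wait]  node(5,4) S=78.8478 payoff=0.0000 vs cont=0.0000 → 0.0000 [wait]  node(5,5) S=87.5578 payoff=0.0000 vs cont=0.0000 → 0.0000 [wait]  ⇒ S*(5)=57.5801
t_4: node(4,0) S=54.6411 payoff=8.2589 vs cont=7.6780 → 8.2589 [stop]  node(4,1) S=60.6772 payoff=2.2228 vs cont=3.0288 → 3.0288 [wait]  node(4,2) S=67.3800 payoff=0.0000 vs cont=0.6789 → 0.6789 [wait]  node(4,3) S=74.8233 payoff=0.0000 vs cont=0.0697 → 0.0697 [wait]  node(4,4) S=83.0887 payoff=0.0000 vs cont=0.0000 → 0.0000 [wait]  ⇒ S*(4)=54.6411
t_3: node(3,0) S=57.5801 payoff=5.3199 vs cont=5.1988 → 5.3199 [stop]  node(3,1) S=63.9408 payoff=0.0000 vs cont=1.6602 → 1.6602 [wait]  node(3,2) S=71.0042 payoff=0.0000 vs cont=0.3251 → 0.3251 [wait]  node(3,3) S=78.8478 payoff=0.0000 vs cont=0.0293 → 0.0293 [wait]  ⇒ S*(3)=57.5801
t_2: node(2,0) S=60.6772 payoff=2.2228 vs cont=3.1829 → 3.1829 [wait]  node(2,1) S=67.3800 payoff=0.0000 vs cont=0.8832 → 0.8832 [wait]  node(2,2) S=74.8233 payoff=0.0000 vs cont=0.1533 → 0.1533 [wait]  ⇒ S*(2)=-
t_1: node(1,0) S=63.9408 payoff=0.0000 vs cont=1.8415 → 1.8415 [wait]  node(1,1) S=71.0042 payoff=0.0000 vs cont=0.4587 → 0.4587 [wait]  ⇒ S*(1)=-
t_0: node(0,0) S=67.3800 payoff=0.0000 vs cont=1.0356 → 1.0356 [wait]  ⇒ S*(0)=-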